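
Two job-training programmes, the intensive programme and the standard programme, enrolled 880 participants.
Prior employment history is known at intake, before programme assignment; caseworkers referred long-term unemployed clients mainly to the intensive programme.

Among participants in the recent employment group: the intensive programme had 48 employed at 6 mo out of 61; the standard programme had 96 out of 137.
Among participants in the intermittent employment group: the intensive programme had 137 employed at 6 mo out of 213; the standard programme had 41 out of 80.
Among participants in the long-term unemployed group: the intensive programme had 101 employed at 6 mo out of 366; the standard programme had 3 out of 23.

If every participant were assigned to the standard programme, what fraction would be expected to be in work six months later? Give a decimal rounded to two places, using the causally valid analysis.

0.39

Nothing the programme does changes prior employment history; the imbalance is an allocation artefact. With prior employment history also predicting the outcome, the pooled figure is confounded, and the within-stratum comparison is the causal one.
Standardising the standard programme to the population prior employment history mix: 0.225·96/137 + 0.333·41/80 + 0.442·3/23 = 0.386.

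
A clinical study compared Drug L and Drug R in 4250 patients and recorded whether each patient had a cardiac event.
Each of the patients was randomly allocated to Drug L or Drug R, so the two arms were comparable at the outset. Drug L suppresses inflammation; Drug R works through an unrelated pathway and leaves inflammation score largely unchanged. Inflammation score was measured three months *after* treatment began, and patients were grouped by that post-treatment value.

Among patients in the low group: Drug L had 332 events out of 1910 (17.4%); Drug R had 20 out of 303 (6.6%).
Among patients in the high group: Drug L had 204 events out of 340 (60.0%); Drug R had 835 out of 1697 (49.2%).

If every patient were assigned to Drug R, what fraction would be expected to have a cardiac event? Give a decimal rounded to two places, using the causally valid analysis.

Inflammation score is downstream of the drug. One should not condition on a consequence of treatment, so the overall rates are the right comparison.
So P(outcome | do(Drug R)) is just the pooled rate for Drug R: 855/2000 = 0.427.

0.43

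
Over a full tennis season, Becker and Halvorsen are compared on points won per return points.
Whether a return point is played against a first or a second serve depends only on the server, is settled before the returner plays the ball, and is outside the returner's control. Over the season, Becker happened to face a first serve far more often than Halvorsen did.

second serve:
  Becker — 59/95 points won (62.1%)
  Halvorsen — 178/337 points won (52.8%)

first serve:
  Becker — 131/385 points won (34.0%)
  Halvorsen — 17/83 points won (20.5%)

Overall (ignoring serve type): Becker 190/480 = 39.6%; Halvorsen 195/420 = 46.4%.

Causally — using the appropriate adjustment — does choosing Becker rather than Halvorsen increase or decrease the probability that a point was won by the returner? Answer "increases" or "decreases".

Nothing the player does changes serve type; the imbalance is an allocation artefact. With serve type also predicting the outcome, the pooled figure is confounded, and the within-stratum comparison is the causal one.
Within each level — second serve: 62.1% vs 52.8%; first serve: 34.0% vs 20.5% — Becker is higher every time.

increases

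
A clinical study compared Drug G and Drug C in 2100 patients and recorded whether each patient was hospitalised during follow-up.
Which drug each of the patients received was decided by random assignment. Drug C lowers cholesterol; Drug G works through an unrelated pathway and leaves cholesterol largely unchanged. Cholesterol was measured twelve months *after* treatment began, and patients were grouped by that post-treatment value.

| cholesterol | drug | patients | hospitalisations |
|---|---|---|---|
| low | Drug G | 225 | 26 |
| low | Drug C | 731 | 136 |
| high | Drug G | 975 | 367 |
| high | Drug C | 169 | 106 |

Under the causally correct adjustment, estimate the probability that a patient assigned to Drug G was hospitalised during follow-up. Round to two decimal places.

Within every cholesterol level Drug G has the lower rate, yet pooled Drug C does — Simpson's reversal.
Cholesterol lies on the pathway drug → cholesterol → outcome, so adjusting for it blocks the indirect effect. For the total causal effect of drug, use the unadjusted pooled rates.
So P(outcome | do(Drug G)) is just the pooled rate for Drug G: 393/1200 = 0.328.

0.33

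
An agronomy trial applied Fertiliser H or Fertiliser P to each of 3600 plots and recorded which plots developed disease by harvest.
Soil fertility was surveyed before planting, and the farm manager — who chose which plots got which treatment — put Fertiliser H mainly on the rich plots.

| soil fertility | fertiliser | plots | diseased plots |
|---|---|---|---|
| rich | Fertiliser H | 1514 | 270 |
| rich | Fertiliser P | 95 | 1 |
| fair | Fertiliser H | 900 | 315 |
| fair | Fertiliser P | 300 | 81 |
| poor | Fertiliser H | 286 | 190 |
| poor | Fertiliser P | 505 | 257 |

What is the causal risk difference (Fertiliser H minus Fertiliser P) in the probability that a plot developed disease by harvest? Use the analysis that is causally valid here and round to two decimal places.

The soil fertility-specific comparison favours Fertiliser P throughout, but the pooled figures favour Fertiliser H. The question is whether to condition on soil fertility.
Soil fertility differs across fertilisers for reasons unrelated to any effect of the fertiliser itself, and it separately predicts the outcome — a classic confounder. We must compare within soil fertility levels.
Adjusting over the population distribution of soil fertility: 0.447·(0.178−0.011) + 0.333·(0.350−0.270) + 0.220·(0.664−0.509) = +0.136.

+0.14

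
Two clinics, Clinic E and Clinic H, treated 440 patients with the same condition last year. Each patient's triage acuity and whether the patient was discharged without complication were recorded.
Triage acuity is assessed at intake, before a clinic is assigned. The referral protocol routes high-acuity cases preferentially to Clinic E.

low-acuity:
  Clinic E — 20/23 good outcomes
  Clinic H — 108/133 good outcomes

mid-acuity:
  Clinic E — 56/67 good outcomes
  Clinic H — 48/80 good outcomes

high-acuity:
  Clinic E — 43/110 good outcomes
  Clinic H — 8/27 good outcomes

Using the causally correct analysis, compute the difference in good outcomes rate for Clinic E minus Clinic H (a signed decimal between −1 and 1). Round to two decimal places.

+0.13

The triage acuity-specific comparison favours Clinic E throughout, but the pooled figures favour Clinic H. The question is whether to condition on triage acuity.
The imbalance in triage acuity arose from how patients were allocated, not from anything the clinic did; and triage acuity independently affects the outcome. The pooled gap is confounded — condition on triage acuity.
Adjusting over the population distribution of triage acuity: 0.355·(0.870−0.812) + 0.334·(0.836−0.600) + 0.311·(0.391−0.296) = +0.129.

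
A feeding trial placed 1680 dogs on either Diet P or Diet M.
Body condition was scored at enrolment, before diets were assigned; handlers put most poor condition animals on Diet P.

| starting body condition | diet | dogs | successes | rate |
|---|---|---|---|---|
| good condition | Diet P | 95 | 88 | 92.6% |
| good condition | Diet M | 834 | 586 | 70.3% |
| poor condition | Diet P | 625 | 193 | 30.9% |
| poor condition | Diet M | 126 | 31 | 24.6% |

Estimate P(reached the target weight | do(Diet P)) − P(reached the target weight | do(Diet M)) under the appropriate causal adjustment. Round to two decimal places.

+0.15

Starting body condition is set before the diet has any effect — it is not caused by the diet — and it independently drives the outcome. That makes it a confounder, so the causal comparison is within starting body condition levels.
Adjusting over the population distribution of starting body condition: 0.553·(0.926−0.703) + 0.447·(0.309−0.246) = +0.152.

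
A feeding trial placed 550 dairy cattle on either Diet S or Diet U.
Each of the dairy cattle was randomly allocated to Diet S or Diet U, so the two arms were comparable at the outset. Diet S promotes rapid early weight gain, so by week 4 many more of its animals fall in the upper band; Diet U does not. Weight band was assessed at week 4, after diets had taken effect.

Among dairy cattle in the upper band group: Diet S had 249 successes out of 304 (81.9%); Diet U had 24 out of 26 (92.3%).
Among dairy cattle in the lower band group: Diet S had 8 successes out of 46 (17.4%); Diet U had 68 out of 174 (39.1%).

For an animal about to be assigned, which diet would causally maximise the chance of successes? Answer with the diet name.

Diet S

Week-4 weight band is recorded after the diet and is itself shifted by it — it sits on the causal path from diet to outcome. Conditioning on a mediator would strip out part of the effect we want; the pooled comparison gives the total causal effect.
Pooled: Diet S 73.4% vs Diet U 46.0%; Diet S is higher overall.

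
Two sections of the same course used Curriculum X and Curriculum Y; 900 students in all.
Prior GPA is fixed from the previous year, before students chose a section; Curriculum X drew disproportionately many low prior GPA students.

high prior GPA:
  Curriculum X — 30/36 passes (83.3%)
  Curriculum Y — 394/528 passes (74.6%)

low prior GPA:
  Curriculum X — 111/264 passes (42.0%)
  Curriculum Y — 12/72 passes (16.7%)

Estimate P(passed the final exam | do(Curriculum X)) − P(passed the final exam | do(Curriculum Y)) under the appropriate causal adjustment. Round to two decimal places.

+0.15

Prior GPA band differs across teaching methods for reasons unrelated to any effect of the teaching method itself, and it separately predicts the outcome — a classic confounder. We must compare within prior GPA band levels.
Adjusting over the population distribution of prior GPA band: 0.627·(0.833−0.746) + 0.373·(0.420−0.167) = +0.149.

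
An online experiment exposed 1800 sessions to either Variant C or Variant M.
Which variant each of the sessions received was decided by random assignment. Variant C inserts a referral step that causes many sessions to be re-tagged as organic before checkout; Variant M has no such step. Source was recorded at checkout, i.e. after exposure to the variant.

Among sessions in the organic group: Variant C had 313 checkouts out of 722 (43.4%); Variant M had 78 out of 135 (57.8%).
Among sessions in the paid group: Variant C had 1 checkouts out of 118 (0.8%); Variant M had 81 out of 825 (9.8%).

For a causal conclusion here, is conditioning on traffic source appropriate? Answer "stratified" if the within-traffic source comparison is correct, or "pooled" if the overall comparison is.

pooled

The traffic source-specific comparison favours Variant M throughout, but the pooled figures favour Variant C. The question is whether to condition on traffic source.
Traffic source is downstream of the variant. One should not condition on a consequence of treatment, so the overall rates are the right comparison.
Pooled: Variant C 37.4% vs Variant M 16.6%; Variant C is higher overall.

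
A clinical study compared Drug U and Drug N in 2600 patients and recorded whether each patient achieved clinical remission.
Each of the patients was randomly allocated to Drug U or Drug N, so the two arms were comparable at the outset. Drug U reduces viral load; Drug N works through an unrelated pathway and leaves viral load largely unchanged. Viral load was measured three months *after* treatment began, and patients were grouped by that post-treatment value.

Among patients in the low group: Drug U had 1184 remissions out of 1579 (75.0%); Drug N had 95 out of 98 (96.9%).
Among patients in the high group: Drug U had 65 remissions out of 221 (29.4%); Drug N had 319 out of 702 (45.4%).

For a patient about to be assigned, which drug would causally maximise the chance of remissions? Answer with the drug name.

Viral load is downstream of the drug. One should not condition on a consequence of treatment, so the overall rates are the right comparison.
Pooled: Drug U 69.4% vs Drug N 51.7%; Drug U is higher overall.

Drug U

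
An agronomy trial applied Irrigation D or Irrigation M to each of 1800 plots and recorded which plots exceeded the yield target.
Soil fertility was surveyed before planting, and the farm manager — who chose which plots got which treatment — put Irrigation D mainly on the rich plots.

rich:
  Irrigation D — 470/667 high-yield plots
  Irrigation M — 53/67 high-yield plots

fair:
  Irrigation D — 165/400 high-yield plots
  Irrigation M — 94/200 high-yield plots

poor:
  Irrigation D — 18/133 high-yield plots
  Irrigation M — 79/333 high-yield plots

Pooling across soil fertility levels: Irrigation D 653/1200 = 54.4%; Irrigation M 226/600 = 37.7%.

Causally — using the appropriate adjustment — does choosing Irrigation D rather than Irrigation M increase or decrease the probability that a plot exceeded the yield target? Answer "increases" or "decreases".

Since soil fertility is a pre-existing factor (not a product of the irrigation) and it affects the outcome on its own, it is a confounder. The stratified rates, not the pooled rate, identify the causal effect.
Within each level — rich: 70.5% vs 79.1%; fair: 41.2% vs 47.0%; poor: 13.5% vs 23.7% — Irrigation M is higher every time.

decreases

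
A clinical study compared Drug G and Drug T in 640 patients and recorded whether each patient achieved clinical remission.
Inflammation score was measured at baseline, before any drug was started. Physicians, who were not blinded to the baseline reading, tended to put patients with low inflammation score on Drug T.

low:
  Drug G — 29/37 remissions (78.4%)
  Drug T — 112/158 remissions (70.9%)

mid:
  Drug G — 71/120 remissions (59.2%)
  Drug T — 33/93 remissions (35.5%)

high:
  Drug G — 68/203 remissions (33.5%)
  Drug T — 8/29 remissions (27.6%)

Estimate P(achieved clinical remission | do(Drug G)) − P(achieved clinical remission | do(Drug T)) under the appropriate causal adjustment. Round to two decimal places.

+0.12

Since inflammation score is a pre-existing factor (not a product of the drug) and it affects the outcome on its own, it is a confounder. The stratified rates, not the pooled rate, identify the causal effect.
Adjusting over the population distribution of inflammation score: 0.305·(0.784−0.709) + 0.333·(0.592−0.355) + 0.362·(0.335−0.276) = +0.123.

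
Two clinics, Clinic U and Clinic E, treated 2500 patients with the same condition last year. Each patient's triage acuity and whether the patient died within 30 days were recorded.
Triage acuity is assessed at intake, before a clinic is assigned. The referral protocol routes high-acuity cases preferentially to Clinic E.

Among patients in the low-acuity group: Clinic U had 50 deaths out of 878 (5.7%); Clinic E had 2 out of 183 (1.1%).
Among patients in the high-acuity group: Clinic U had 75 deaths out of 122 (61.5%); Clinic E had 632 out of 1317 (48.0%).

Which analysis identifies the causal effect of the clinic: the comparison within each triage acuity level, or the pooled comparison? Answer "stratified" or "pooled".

Triage acuity is set before the clinic has any effect — it is not caused by the clinic — and it independently drives the outcome. That makes it a confounder, so the causal comparison is within triage acuity levels.
Within each level — low-acuity: 5.7% vs 1.1%; high-acuity: 61.5% vs 48.0% — Clinic E is lower every time.

stratified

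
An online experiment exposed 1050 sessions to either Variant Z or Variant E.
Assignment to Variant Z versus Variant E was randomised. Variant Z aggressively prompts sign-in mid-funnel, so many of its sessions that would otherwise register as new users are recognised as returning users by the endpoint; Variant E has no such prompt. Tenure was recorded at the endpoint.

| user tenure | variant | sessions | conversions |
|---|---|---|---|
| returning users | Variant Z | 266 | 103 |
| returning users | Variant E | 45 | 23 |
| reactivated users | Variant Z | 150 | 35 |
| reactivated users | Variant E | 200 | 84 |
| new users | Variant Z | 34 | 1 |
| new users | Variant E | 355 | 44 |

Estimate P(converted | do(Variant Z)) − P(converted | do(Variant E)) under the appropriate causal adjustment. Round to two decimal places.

User tenure here is a post-treatment variable shaped by the variant; conditioning on it would introduce bias rather than remove it. The overall comparison is the causal one.
The causal difference is the pooled difference: 0.309 − 0.252 = +0.057.

+0.06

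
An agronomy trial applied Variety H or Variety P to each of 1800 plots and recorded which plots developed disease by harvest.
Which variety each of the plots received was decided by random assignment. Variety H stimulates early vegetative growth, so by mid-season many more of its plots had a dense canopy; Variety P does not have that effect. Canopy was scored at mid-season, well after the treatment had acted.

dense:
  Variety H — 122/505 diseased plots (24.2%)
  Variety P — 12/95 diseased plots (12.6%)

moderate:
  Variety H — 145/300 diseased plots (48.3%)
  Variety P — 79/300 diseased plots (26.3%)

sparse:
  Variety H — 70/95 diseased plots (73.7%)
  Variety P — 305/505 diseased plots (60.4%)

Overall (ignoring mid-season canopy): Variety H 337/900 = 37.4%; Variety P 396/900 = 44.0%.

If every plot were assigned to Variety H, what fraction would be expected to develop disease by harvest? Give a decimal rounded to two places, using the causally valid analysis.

0.37

Mid-season canopy is recorded after the variety and is itself shifted by it — it sits on the causal path from variety to outcome. Conditioning on a mediator would strip out part of the effect we want; the pooled comparison gives the total causal effect.
So P(outcome | do(Variety H)) is just the pooled rate for Variety H: 337/900 = 0.374.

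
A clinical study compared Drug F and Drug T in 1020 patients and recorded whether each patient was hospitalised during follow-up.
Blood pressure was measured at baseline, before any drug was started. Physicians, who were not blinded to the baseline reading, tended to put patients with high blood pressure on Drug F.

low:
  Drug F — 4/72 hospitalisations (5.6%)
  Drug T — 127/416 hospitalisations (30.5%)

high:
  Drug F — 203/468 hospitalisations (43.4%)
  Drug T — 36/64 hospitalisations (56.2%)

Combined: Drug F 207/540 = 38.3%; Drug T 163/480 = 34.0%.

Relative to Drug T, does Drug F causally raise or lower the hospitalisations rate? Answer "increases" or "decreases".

Blood pressure satisfies the back-door criterion: it is not a descendant of the drug, and it blocks the spurious path from drug to outcome. Adjusting for it (i.e., using the within-blood pressure rates) gives the causal effect.
Within each level — low: 5.6% vs 30.5%; high: 43.4% vs 56.2% — Drug F is lower every time.

decreases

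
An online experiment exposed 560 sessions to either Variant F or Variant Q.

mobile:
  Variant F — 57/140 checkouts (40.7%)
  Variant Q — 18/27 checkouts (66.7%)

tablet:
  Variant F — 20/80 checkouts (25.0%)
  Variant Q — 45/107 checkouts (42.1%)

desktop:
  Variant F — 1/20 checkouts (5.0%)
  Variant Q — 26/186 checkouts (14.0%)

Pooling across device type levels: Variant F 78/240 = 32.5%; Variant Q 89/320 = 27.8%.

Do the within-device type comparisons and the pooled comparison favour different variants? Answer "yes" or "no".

Within each device type level (mobile 40.7% vs 66.7%; tablet 25.0% vs 42.1%; desktop 5.0% vs 14.0%), Variant Q has the higher rate every time. Pooled: 32.5% vs 27.8% — Variant F has the higher rate overall. The two comparisons disagree.

yes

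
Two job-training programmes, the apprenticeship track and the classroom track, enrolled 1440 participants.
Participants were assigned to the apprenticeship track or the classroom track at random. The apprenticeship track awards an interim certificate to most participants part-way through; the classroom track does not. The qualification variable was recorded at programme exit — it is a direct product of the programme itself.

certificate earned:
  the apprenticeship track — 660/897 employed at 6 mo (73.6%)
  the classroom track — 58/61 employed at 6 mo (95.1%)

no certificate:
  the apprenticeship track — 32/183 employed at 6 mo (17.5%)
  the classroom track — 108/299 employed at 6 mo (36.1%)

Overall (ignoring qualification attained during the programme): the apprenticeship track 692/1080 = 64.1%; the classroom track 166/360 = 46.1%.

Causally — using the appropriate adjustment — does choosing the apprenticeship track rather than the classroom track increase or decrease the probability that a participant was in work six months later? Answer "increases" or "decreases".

The qualification attained during the programme-specific comparison favours the classroom track throughout, but the pooled figures favour the apprenticeship track. The question is whether to condition on qualification attained during the programme.
Qualification attained during the programme is downstream of the programme. One should not condition on a consequence of treatment, so the overall rates are the right comparison.
Pooled: the apprenticeship track 64.1% vs the classroom track 46.1%; the apprenticeship track is higher overall.

increases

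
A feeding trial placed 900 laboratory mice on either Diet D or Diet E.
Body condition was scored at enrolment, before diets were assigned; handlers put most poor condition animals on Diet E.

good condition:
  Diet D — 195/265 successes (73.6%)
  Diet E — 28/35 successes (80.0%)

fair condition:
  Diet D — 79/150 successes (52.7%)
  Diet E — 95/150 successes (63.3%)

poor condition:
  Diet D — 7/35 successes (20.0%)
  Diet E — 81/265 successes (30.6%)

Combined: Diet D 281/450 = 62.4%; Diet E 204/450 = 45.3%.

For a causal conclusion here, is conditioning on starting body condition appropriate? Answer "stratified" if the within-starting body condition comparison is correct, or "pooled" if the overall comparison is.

The stratified and pooled comparisons disagree (Diet E wins within each starting body condition; Diet D wins overall), so the answer turns on the causal role of starting body condition.
Starting body condition is set before the diet has any effect — it is not caused by the diet — and it independently drives the outcome. That makes it a confounder, so the causal comparison is within starting body condition levels.
Within each level — good condition: 73.6% vs 80.0%; fair condition: 52.7% vs 63.3%; poor condition: 20.0% vs 30.6% — Diet E is higher every time.

stratified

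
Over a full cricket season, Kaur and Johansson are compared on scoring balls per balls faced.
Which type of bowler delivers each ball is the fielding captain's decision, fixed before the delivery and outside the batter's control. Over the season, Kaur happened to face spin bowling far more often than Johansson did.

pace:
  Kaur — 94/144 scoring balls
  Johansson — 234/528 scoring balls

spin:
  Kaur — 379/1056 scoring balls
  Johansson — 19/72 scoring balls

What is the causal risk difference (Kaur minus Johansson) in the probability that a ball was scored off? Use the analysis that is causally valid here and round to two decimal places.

+0.14

Bowling type satisfies the back-door criterion: it is not a descendant of the player, and it blocks the spurious path from player to outcome. Adjusting for it (i.e., using the within-bowling type rates) gives the causal effect.
Adjusting over the population distribution of bowling type: 0.373·(0.653−0.443) + 0.627·(0.359−0.264) = +0.138.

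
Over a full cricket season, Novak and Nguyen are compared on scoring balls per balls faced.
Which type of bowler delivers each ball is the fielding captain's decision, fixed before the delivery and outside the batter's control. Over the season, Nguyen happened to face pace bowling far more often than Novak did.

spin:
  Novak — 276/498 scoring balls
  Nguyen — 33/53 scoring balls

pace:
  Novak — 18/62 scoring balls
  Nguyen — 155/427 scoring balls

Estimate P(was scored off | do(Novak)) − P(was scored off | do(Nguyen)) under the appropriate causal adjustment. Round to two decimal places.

The bowling type-specific comparison favours Nguyen throughout, but the pooled figures favour Novak. The question is whether to condition on bowling type.
Since bowling type is a pre-existing factor (not a product of the player) and it affects the outcome on its own, it is a confounder. The stratified rates, not the pooled rate, identify the causal effect.
Adjusting over the population distribution of bowling type: 0.530·(0.554−0.623) + 0.470·(0.290−0.363) = -0.070.

-0.07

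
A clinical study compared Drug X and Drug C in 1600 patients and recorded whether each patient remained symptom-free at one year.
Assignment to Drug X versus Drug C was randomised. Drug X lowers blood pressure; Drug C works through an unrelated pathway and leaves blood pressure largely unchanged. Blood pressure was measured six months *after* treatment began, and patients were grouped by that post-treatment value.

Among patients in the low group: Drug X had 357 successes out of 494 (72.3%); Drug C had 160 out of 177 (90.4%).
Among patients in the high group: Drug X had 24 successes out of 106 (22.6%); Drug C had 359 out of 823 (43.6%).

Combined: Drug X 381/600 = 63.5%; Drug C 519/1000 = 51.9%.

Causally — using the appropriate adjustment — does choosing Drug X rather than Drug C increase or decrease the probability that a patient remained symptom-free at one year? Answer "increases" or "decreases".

The stratified and pooled comparisons disagree (Drug C wins within each blood pressure; Drug X wins overall), so the answer turns on the causal role of blood pressure.
Blood pressure is downstream of the drug. One should not condition on a consequence of treatment, so the overall rates are the right comparison.
Pooled: Drug X 63.5% vs Drug C 51.9%; Drug X is higher overall.

increases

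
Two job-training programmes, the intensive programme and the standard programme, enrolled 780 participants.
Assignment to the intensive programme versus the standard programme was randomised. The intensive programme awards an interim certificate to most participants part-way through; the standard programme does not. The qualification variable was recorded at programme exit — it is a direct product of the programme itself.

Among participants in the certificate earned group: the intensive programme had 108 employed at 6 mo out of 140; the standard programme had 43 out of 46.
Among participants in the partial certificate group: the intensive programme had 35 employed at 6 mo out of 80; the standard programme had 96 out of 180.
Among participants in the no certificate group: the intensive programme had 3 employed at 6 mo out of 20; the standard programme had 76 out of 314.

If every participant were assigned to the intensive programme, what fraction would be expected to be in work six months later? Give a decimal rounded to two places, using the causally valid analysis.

0.61

The stratified and pooled comparisons disagree (the standard programme wins within each qualification attained during the programme; the intensive programme wins overall), so the answer turns on the causal role of qualification attained during the programme.
The distribution of qualification attained during the programme is itself part of what the programme does — it is an intermediate outcome. Holding it fixed would remove that part of the effect; the total effect is the pooled difference.
So P(outcome | do(the intensive programme)) is just the pooled rate for the intensive programme: 146/240 = 0.608.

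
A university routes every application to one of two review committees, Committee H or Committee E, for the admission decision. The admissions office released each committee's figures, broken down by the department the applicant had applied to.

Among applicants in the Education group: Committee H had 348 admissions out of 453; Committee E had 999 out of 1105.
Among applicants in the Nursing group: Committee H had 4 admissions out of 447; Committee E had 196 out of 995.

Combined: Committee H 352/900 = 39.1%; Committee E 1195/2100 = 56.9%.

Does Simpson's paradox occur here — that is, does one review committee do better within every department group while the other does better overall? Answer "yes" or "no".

Within each department level (Education 76.8% vs 90.4%; Nursing 0.9% vs 19.7%), Committee E has the higher rate every time. Pooled: 39.1% vs 56.9% — Committee E has the higher rate overall. They agree.

no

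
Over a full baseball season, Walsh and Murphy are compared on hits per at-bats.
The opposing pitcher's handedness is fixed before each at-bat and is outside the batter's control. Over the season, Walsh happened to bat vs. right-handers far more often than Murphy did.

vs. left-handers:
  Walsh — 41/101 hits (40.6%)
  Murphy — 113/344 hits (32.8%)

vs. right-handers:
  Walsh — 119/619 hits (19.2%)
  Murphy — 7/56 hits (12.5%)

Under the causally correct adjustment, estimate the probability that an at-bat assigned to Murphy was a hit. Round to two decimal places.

The pitcher handedness-specific comparison favours Walsh throughout, but the pooled figures favour Murphy. The question is whether to condition on pitcher handedness.
Since pitcher handedness is a pre-existing factor (not a product of the player) and it affects the outcome on its own, it is a confounder. The stratified rates, not the pooled rate, identify the causal effect.
Standardising Murphy to the population pitcher handedness mix: 0.397·113/344 + 0.603·7/56 = 0.206.

0.21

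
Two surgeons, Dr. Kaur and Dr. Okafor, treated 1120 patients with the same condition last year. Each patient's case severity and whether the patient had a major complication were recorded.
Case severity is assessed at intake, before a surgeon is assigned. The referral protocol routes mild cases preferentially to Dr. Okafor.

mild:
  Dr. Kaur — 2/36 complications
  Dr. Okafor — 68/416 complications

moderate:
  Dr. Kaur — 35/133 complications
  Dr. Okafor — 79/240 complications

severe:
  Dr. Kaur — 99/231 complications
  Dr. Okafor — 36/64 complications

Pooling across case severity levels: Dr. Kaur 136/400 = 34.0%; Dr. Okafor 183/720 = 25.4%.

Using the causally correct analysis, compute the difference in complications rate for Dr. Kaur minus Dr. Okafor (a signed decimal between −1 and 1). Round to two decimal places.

Case severity is set before the surgeon has any effect — it is not caused by the surgeon — and it independently drives the outcome. That makes it a confounder, so the causal comparison is within case severity levels.
Adjusting over the population distribution of case severity: 0.404·(0.056−0.163) + 0.333·(0.263−0.329) + 0.263·(0.429−0.562) = -0.101.

-0.10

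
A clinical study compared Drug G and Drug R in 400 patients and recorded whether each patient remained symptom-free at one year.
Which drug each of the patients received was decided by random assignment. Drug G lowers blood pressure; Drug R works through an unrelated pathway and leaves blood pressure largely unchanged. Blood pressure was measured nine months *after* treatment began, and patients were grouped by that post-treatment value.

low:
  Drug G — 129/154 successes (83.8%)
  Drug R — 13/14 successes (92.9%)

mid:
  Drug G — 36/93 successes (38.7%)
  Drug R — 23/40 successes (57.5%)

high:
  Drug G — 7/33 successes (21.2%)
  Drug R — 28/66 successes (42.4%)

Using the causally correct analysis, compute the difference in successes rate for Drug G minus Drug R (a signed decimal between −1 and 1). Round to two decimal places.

Blood pressure is downstream of the drug. One should not condition on a consequence of treatment, so the overall rates are the right comparison.
The causal difference is the pooled difference: 0.614 − 0.533 = +0.081.

+0.08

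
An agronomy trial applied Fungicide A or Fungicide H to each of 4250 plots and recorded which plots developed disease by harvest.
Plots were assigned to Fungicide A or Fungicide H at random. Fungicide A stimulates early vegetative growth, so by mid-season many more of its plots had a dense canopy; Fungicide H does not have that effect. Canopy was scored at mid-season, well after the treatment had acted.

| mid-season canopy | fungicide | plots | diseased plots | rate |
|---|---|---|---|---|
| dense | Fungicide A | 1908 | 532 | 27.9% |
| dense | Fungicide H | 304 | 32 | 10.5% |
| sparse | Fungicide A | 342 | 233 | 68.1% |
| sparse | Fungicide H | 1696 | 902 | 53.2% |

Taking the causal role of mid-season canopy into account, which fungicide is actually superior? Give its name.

Within every mid-season canopy level Fungicide H has the lower rate, yet pooled Fungicide A does — Simpson's reversal.
Mid-season canopy is recorded after the fungicide and is itself shifted by it — it sits on the causal path from fungicide to outcome. Conditioning on a mediator would strip out part of the effect we want; the pooled comparison gives the total causal effect.
Pooled: Fungicide A 34.0% vs Fungicide H 46.7%; Fungicide A is lower overall.

Fungicide A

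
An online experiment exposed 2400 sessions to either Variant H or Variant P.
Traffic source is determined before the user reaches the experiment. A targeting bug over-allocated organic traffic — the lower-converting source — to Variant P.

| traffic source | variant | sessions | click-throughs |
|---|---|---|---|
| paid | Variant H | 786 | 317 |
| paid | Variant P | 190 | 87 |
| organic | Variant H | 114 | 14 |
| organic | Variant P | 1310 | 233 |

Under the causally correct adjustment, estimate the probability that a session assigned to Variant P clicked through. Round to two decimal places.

0.29

Since traffic source is a pre-existing factor (not a product of the variant) and it affects the outcome on its own, it is a confounder. The stratified rates, not the pooled rate, identify the causal effect.
Standardising Variant P to the population traffic source mix: 0.407·87/190 + 0.593·233/1310 = 0.292.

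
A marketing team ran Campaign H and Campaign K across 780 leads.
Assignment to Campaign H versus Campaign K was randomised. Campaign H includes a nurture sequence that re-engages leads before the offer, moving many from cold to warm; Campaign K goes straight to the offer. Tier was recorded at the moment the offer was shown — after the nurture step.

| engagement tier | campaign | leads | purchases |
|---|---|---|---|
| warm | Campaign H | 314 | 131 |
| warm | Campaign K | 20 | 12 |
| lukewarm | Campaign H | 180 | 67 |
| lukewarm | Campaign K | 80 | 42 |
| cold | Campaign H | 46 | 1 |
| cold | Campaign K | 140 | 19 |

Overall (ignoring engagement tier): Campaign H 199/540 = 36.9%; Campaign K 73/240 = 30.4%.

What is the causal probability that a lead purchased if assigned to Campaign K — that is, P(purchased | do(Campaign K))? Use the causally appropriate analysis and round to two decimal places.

0.30

Stratifying would compare campaigns among leads the campaigns themselves sorted into engagement tier groups — a form of selection on an intermediate. The unconditioned pooled rates give the total causal effect.
So P(outcome | do(Campaign K)) is just the pooled rate for Campaign K: 73/240 = 0.304.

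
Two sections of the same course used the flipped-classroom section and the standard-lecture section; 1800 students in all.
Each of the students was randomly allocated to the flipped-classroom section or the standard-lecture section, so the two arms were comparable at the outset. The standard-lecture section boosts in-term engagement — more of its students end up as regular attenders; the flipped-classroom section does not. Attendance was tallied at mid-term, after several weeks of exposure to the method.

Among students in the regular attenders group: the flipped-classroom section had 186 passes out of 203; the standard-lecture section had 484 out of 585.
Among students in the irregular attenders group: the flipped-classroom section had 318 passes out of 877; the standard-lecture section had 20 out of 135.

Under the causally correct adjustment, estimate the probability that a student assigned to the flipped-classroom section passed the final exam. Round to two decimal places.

Mid-term attendance is downstream of the teaching method. One should not condition on a consequence of treatment, so the overall rates are the right comparison.
So P(outcome | do(the flipped-classroom section)) is just the pooled rate for the flipped-classroom section: 504/1080 = 0.467.

0.47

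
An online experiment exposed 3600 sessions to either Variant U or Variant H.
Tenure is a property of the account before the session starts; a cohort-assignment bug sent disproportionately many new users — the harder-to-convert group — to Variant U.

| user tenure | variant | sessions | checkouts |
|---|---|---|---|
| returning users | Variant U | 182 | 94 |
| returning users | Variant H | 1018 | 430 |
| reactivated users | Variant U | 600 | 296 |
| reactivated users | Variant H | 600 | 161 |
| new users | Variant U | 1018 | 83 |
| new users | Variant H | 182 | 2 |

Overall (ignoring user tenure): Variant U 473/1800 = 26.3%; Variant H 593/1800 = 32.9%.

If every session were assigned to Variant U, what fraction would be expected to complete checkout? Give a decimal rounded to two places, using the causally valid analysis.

The stratified and pooled comparisons disagree (Variant U wins within each user tenure; Variant H wins overall), so the answer turns on the causal role of user tenure.
Since user tenure is a pre-existing factor (not a product of the variant) and it affects the outcome on its own, it is a confounder. The stratified rates, not the pooled rate, identify the causal effect.
Standardising Variant U to the population user tenure mix: 0.333·94/182 + 0.333·296/600 + 0.333·83/1018 = 0.364.

0.36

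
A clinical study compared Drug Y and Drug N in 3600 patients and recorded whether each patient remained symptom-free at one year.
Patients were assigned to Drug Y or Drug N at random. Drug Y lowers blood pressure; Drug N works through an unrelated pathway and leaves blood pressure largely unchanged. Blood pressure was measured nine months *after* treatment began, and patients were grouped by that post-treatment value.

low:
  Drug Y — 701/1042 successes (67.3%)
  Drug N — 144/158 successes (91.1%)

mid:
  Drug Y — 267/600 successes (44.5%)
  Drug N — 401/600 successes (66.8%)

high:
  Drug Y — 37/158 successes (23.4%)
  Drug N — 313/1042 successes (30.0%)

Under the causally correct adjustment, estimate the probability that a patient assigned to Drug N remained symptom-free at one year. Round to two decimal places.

The stratified and pooled comparisons disagree (Drug N wins within each blood pressure; Drug Y wins overall), so the answer turns on the causal role of blood pressure.
Stratifying would compare drugs among patients the drugs themselves sorted into blood pressure groups — a form of selection on an intermediate. The unconditioned pooled rates give the total causal effect.
So P(outcome | do(Drug N)) is just the pooled rate for Drug N: 858/1800 = 0.477.

0.48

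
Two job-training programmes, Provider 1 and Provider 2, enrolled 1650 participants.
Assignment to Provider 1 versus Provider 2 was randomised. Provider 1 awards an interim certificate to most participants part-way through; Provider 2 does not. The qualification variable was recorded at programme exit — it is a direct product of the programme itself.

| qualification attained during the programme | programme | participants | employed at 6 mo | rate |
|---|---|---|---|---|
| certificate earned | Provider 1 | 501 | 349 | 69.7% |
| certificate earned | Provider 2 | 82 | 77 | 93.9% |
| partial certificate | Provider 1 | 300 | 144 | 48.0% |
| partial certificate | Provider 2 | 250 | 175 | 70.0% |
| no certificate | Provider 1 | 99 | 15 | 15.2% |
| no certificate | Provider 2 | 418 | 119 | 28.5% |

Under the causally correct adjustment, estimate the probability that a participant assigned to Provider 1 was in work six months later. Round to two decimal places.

0.56

The qualification attained during the programme-specific comparison favours Provider 2 throughout, but the pooled figures favour Provider 1. The question is whether to condition on qualification attained during the programme.
Stratifying would compare programmes among participants the programmes themselves sorted into qualification attained during the programme groups — a form of selection on an intermediate. The unconditioned pooled rates give the total causal effect.
So P(outcome | do(Provider 1)) is just the pooled rate for Provider 1: 508/900 = 0.564.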